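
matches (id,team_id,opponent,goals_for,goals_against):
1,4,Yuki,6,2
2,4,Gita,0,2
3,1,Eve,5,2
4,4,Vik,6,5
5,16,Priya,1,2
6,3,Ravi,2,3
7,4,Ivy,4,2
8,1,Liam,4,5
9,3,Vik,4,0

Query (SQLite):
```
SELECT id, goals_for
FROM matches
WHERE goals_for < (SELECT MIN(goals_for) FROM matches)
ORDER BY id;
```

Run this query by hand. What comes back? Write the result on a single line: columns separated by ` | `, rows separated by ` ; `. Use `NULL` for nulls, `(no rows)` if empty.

Scalar subquery: MIN(goals_for) over all matches rows = 0.
Keep rows where goals_for < that value.

(no rows)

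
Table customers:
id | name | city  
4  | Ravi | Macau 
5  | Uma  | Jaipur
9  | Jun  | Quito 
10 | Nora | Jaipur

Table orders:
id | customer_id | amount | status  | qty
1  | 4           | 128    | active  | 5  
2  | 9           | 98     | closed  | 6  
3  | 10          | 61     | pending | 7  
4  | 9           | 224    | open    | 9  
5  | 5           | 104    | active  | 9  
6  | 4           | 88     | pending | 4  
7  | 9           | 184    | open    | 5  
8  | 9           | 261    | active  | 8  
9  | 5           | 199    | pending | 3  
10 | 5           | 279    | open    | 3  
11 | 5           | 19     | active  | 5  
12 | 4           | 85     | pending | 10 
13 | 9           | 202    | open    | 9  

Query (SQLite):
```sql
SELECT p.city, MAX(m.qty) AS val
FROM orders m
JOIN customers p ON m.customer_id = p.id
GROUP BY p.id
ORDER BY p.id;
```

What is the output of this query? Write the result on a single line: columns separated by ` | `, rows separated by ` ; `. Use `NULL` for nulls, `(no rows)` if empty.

Macau | 10 ; Jaipur | 9 ; Quito | 9 ; Jaipur | 7

Join each orders row to its customers via customer_id.
Group joined rows by customers.id; compute MAX(m.qty) per group.
  4: ids {1, 6, 12} → MAX(m.qty)=10
  5: ids {5, 9, 10, 11} → MAX(m.qty)=9
  9: ids {2, 4, 7, 8, 13} → MAX(m.qty)=9
  10: ids {3} → MAX(m.qty)=7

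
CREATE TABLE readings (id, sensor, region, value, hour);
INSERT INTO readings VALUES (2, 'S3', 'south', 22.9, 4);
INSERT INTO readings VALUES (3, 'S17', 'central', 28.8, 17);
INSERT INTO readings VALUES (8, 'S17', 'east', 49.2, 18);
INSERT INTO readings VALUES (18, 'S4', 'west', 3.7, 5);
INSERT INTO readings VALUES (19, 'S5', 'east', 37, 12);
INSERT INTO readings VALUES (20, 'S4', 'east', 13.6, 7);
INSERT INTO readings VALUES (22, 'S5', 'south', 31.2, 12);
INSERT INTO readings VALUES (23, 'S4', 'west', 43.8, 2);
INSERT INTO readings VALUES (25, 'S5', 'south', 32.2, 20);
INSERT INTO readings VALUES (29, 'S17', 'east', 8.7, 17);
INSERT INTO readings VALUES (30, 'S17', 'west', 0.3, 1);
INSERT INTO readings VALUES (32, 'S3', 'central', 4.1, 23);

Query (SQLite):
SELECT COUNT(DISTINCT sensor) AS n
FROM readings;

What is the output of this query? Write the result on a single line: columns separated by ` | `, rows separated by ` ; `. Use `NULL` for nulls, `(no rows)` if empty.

4

Count distinct non-NULL sensor values.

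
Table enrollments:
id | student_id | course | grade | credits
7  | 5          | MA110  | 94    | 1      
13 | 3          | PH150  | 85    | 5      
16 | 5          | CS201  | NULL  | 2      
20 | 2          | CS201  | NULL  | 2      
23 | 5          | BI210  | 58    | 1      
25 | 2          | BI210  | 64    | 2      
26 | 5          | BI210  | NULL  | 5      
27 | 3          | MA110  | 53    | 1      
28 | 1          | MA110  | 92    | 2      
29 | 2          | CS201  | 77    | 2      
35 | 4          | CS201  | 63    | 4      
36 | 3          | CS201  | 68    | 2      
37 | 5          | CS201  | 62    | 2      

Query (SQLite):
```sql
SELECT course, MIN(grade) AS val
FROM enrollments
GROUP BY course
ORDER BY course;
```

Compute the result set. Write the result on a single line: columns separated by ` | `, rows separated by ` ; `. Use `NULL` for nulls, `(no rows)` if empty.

Partition enrollments by course; compute MIN(grade) within each group.
  BI210: ids {23, 25, 26} → MIN(grade)=58
  CS201: ids {16, 20, 29, 35, 36, 37} → MIN(grade)=62
  MA110: ids {7, 27, 28} → MIN(grade)=53
  PH150: ids {13} → MIN(grade)=85

BI210 | 58 ; CS201 | 62 ; MA110 | 53 ; PH150 | 85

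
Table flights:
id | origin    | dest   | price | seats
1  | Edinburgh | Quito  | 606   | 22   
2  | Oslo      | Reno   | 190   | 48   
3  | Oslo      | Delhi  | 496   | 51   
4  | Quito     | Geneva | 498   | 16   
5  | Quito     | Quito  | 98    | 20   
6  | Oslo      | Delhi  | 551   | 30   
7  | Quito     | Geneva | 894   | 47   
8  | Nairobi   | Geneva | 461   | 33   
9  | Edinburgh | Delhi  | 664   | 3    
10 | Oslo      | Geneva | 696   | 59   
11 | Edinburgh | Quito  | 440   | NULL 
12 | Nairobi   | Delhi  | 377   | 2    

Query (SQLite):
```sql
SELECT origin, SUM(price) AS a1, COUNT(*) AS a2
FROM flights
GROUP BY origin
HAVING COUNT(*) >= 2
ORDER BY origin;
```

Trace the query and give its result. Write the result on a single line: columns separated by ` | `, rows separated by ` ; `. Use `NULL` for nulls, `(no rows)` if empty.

Group flights by origin.
Per group compute: SUM(price), COUNT(*).
HAVING: drop groups with fewer than 2 rows.
  Edinburgh: ids {1, 9, 11} → SUM(price)=1710, COUNT(*)=3
  Nairobi: ids {8, 12} → SUM(price)=838, COUNT(*)=2
  Oslo: ids {2, 3, 6, 10} → SUM(price)=1933, COUNT(*)=4
  Quito: ids {4, 5, 7} → SUM(price)=1490, COUNT(*)=3

Edinburgh | 1710 | 3 ; Nairobi | 838 | 2 ; Oslo | 1933 | 4 ; Quito | 1490 | 3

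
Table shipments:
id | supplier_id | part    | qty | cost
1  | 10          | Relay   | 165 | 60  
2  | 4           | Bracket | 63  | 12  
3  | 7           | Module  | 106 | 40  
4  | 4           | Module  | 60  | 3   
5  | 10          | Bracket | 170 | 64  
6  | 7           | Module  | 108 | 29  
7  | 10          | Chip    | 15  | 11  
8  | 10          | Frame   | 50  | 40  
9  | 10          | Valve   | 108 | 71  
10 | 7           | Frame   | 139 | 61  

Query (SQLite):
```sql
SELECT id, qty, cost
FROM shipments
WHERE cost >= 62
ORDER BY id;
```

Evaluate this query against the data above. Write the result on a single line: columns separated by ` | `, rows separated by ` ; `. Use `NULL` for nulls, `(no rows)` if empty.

5 | 170 | 64 ; 9 | 108 | 71

cost >= 62: ids {5, 9}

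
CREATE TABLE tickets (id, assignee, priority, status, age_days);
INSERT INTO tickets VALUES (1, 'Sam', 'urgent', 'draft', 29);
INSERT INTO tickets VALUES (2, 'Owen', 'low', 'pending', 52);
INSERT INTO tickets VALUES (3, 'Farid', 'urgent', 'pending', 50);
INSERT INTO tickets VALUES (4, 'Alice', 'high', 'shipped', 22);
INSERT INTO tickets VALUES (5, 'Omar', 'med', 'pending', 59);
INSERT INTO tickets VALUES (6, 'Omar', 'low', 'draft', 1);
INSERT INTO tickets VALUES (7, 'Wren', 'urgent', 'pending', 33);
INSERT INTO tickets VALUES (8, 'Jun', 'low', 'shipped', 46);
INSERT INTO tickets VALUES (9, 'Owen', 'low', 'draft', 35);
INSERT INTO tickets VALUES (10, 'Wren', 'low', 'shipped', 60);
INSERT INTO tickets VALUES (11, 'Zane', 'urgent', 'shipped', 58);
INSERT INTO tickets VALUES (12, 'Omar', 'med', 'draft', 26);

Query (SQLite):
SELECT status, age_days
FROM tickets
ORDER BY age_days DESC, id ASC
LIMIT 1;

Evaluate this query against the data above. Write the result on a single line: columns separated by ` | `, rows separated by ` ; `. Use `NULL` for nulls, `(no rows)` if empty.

Sort by age_days desc, tiebreak id asc: (60, id=10), (59, id=5), (58, id=11), (52, id=2) …. Take first 1.

shipped | 60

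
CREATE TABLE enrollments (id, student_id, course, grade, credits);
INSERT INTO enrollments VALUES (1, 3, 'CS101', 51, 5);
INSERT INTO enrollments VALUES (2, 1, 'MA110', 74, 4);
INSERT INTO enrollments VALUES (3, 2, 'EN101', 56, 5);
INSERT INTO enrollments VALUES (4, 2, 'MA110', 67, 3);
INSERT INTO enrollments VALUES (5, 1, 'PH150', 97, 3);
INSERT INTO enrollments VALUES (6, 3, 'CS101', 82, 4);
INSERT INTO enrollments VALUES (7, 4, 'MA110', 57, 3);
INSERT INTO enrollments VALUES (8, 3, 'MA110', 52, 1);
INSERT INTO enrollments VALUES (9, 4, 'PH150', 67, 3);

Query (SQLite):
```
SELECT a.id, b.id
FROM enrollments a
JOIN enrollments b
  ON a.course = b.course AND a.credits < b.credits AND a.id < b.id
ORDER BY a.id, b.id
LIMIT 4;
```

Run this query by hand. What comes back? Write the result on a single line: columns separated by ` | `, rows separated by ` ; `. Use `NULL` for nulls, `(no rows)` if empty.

(no rows)

Pairs (a,b) with same course, a.credits < b.credits, a.id < b.id.
course groups: CS101:{1,6} EN101:{3} MA110:{2,4,7,8} PH150:{5,9}
Ordered by (a.id, b.id); first 4.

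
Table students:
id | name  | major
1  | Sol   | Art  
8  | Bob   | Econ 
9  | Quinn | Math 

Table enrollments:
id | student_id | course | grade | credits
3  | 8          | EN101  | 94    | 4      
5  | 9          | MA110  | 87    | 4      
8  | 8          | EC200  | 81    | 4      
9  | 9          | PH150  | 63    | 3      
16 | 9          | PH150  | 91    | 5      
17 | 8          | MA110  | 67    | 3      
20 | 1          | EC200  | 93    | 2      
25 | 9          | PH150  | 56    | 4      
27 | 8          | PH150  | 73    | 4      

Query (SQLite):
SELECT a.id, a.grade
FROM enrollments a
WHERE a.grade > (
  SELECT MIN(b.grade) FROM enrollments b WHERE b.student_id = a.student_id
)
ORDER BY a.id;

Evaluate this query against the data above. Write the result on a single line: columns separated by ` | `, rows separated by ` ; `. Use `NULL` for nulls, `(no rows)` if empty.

For each enrollments row a, compute MIN(grade) over rows sharing a.student_id.
Keep row a if a.grade > that per-group MIN.
  student_id=1: MIN(grade) = 93
  student_id=8: MIN(grade) = 67
  student_id=9: MIN(grade) = 56

3 | 94 ; 5 | 87 ; 8 | 81 ; 9 | 63 ; 16 | 91 ; 27 | 73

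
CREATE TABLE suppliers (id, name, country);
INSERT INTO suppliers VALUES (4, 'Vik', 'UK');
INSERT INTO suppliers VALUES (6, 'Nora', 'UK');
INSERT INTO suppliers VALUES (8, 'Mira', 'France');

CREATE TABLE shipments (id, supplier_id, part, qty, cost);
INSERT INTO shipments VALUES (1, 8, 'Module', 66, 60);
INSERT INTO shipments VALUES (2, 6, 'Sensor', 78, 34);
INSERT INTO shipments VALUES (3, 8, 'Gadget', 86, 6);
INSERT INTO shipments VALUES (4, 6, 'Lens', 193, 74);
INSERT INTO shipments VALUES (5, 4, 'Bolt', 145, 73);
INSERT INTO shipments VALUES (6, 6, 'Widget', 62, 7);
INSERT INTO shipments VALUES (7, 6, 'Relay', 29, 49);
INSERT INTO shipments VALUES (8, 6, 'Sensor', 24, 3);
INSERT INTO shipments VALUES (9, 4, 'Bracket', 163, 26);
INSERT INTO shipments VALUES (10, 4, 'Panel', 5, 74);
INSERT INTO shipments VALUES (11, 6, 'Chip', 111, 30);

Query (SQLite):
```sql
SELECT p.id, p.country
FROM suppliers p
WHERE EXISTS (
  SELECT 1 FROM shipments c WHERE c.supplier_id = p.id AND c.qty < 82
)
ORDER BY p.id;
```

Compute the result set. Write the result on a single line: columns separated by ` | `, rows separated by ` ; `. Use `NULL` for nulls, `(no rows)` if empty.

For each suppliers row, check whether any shipments with matching supplier_id has qty < 82.
Keep rows where that is true.

4 | UK ; 6 | UK ; 8 | France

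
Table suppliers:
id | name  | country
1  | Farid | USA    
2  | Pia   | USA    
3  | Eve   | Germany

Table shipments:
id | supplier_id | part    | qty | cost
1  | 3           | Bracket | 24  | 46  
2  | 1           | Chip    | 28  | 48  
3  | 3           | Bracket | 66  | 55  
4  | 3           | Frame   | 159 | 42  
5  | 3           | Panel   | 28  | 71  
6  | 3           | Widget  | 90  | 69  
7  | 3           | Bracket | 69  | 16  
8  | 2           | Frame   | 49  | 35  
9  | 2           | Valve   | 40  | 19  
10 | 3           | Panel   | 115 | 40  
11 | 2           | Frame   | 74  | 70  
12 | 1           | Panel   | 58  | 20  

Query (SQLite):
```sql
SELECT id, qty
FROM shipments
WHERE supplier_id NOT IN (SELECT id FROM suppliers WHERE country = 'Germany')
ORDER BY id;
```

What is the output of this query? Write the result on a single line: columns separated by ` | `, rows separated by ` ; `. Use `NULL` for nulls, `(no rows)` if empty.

Inner query: suppliers.id where country = 'Germany'.
Outer: keep shipments rows whose supplier_id is not in that set.
Inner query → {3}

2 | 28 ; 8 | 49 ; 9 | 40 ; 11 | 74 ; 12 | 58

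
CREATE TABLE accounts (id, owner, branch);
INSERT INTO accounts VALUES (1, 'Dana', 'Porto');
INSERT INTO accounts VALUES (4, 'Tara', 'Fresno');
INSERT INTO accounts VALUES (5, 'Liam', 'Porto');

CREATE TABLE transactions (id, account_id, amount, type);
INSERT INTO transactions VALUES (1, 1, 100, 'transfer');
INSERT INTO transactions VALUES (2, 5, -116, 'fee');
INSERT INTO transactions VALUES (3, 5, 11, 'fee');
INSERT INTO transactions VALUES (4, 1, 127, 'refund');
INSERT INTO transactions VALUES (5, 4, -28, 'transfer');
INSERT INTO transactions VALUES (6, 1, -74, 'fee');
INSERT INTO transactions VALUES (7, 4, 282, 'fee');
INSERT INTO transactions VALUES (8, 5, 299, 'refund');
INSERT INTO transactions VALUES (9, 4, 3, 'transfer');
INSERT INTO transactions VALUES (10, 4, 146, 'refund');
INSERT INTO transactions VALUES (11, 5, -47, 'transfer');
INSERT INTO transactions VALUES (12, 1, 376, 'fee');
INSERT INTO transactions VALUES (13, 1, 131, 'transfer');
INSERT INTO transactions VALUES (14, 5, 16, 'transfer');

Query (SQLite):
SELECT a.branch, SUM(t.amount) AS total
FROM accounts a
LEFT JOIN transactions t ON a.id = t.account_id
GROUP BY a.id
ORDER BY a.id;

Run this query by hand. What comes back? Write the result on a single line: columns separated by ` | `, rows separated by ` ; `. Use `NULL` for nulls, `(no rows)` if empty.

LEFT JOIN keeps every accounts row; unmatched ones get NULL for transactions columns.
Group by accounts.id and compute SUM(t.amount). SUM over an all-NULL group is NULL.
  1: ids {1, 4, 6, 12, 13} → SUM(t.amount)=660
  4: ids {5, 7, 9, 10} → SUM(t.amount)=403
  5: ids {2, 3, 8, 11, 14} → SUM(t.amount)=163

Porto | 660 ; Fresno | 403 ; Porto | 163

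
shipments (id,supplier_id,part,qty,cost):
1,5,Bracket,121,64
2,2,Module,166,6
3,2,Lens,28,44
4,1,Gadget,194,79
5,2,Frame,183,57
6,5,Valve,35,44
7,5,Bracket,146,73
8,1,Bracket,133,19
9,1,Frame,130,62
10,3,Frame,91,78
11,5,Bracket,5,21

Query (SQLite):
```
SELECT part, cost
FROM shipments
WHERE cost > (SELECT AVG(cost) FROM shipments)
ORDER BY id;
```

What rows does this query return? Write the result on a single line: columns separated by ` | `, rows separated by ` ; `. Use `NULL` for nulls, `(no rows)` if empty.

Bracket | 64 ; Gadget | 79 ; Frame | 57 ; Bracket | 73 ; Frame | 62 ; Frame | 78

Scalar subquery: AVG(cost) over all shipments rows = 49.727273 (≈; comparison uses full precision).
Keep rows where cost > that value.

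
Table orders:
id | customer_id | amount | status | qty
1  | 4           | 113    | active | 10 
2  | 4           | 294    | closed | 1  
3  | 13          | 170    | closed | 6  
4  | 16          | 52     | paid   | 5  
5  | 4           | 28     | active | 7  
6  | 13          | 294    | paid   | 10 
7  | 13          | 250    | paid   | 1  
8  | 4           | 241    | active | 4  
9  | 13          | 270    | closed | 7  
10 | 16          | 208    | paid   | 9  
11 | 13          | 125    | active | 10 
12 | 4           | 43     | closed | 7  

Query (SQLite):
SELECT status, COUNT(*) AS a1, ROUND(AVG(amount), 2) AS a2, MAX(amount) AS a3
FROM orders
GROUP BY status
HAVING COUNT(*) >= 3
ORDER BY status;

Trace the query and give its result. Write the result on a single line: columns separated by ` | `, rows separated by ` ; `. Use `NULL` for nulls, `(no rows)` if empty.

active | 4 | 126.75 | 241 ; closed | 4 | 194.25 | 294 ; paid | 4 | 201 | 294

Group orders by status.
Per group compute: COUNT(*), ROUND(AVG(amount), 2), MAX(amount).
HAVING: drop groups with fewer than 3 rows.
  active: ids {1, 5, 8, 11} → COUNT(*)=4, ROUND(AVG(amount), 2)=126.75, MAX(amount)=241
  closed: ids {2, 3, 9, 12} → COUNT(*)=4, ROUND(AVG(amount), 2)=194.25, MAX(amount)=294
  paid: ids {4, 6, 7, 10} → COUNT(*)=4, ROUND(AVG(amount), 2)=201, MAX(amount)=294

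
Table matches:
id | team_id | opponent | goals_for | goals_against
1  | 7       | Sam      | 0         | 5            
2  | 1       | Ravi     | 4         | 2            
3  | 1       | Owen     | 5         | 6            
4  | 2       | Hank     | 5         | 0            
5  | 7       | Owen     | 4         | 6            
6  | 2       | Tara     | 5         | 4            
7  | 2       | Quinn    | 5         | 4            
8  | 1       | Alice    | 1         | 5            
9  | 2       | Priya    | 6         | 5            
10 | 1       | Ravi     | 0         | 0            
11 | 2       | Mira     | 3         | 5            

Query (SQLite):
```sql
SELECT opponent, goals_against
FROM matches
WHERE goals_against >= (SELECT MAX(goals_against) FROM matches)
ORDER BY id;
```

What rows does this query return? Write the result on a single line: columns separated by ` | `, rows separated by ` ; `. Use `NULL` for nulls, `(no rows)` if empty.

Owen | 6 ; Owen | 6

Scalar subquery: MAX(goals_against) over all matches rows = 6.
Keep rows where goals_against >= that value.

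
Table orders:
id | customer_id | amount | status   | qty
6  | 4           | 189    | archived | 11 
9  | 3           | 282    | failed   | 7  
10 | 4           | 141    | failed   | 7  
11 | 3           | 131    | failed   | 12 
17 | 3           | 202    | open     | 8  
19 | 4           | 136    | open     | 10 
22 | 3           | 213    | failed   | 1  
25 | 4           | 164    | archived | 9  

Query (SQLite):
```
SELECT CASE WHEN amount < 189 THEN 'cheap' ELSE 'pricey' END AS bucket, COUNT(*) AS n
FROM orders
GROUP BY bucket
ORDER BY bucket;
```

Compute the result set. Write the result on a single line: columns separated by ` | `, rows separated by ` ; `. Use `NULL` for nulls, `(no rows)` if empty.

cheap | 4 ; pricey | 4

Bucket rows by amount < 189 → 'cheap' else 'pricey'; count each bucket.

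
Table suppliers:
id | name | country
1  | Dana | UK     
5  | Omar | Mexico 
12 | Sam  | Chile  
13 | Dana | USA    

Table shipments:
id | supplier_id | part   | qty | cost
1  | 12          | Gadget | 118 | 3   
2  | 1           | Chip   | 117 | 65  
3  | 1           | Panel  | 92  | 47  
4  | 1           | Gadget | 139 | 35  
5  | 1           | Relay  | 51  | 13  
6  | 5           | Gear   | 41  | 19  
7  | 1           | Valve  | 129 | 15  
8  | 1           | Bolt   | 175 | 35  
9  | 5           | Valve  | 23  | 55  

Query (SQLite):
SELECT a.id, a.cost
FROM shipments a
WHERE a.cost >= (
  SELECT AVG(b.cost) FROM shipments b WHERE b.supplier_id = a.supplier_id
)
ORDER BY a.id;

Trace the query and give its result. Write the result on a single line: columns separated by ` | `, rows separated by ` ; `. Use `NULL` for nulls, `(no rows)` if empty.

1 | 3 ; 2 | 65 ; 3 | 47 ; 4 | 35 ; 8 | 35 ; 9 | 55

For each shipments row a, compute AVG(cost) over rows sharing a.supplier_id.
Keep row a if a.cost >= that per-group AVG.
  supplier_id=1: AVG(cost) = 35.0
  supplier_id=5: AVG(cost) = 37.0
  supplier_id=12: AVG(cost) = 3.0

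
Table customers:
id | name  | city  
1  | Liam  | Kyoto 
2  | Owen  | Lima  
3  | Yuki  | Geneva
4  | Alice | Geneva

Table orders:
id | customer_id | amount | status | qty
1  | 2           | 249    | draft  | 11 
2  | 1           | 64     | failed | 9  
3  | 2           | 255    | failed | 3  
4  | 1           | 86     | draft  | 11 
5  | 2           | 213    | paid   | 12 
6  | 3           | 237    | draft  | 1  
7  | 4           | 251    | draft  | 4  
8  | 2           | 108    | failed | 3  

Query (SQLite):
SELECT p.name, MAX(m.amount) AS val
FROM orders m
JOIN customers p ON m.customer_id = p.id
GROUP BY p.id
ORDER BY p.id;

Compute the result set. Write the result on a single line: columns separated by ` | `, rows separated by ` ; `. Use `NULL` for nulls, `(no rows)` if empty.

Join each orders row to its customers via customer_id.
Group joined rows by customers.id; compute MAX(m.amount) per group.
  1: ids {2, 4} → MAX(m.amount)=86
  2: ids {1, 3, 5, 8} → MAX(m.amount)=255
  3: ids {6} → MAX(m.amount)=237
  4: ids {7} → MAX(m.amount)=251

Liam | 86 ; Owen | 255 ; Yuki | 237 ; Alice | 251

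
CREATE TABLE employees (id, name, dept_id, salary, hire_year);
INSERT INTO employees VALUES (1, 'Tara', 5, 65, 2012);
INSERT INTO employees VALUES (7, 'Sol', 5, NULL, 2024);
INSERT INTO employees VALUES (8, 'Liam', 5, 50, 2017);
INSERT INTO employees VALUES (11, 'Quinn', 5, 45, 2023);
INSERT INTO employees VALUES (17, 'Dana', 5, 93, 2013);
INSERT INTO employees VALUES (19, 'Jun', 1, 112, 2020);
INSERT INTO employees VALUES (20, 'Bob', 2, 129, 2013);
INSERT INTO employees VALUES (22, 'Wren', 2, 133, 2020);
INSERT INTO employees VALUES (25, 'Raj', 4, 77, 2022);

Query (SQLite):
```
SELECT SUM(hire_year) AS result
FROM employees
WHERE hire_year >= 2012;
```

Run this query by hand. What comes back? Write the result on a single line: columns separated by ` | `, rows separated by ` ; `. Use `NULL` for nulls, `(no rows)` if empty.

18164

Rows where hire_year >= 2012 → hire_year values: [2012, 2024, 2017, 2023, 2013, 2020, 2013, 2020, 2022].
SUM of non-NULL values = 18164.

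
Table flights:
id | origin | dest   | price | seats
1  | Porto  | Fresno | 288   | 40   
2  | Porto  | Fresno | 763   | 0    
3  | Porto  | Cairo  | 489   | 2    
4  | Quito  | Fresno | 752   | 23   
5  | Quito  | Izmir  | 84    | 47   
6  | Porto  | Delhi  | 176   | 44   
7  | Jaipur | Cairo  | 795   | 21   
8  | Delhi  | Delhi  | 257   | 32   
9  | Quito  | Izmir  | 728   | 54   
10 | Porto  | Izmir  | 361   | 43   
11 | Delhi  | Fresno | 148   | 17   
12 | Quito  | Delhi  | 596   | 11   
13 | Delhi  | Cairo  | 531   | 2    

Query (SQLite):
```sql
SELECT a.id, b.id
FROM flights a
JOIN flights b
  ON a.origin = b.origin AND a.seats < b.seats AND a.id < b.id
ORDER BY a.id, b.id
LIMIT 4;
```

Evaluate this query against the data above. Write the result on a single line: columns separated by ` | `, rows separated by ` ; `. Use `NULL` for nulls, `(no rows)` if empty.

1 | 6 ; 1 | 10 ; 2 | 3 ; 2 | 6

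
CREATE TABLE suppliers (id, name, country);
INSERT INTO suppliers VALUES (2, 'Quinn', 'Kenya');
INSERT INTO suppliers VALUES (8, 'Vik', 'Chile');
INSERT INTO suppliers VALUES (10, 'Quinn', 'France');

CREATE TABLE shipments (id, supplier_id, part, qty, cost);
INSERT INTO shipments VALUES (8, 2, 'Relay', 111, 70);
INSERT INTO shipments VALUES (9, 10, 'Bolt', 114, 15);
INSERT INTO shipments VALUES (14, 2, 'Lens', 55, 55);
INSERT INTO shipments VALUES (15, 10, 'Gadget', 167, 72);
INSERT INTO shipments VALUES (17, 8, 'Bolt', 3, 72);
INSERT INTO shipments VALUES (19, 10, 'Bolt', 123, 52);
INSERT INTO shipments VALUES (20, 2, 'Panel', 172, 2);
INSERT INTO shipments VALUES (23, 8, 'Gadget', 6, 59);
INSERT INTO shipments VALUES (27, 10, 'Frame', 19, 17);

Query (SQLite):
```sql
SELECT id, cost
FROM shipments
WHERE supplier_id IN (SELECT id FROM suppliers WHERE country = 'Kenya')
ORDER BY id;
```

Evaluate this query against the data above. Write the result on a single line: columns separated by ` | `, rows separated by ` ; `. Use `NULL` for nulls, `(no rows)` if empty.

Inner query: suppliers.id where country = 'Kenya'.
Outer: keep shipments rows whose supplier_id is in that set.
Inner query → {2}

8 | 70 ; 14 | 55 ; 20 | 2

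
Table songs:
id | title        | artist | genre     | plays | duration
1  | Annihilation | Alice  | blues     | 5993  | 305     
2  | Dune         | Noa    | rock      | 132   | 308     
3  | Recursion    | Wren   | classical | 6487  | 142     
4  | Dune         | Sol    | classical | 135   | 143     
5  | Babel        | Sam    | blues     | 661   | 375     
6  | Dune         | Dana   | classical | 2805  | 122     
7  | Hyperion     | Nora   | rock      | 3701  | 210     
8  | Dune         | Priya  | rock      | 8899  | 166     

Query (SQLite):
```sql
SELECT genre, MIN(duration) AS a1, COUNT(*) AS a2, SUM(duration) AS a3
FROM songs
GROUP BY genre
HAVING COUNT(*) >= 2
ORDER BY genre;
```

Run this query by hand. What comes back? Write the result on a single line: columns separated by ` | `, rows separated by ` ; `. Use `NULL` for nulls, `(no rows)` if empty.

Group songs by genre.
Per group compute: MIN(duration), COUNT(*), SUM(duration).
HAVING: drop groups with fewer than 2 rows.
  blues: ids {1, 5} → MIN(duration)=305, COUNT(*)=2, SUM(duration)=680
  classical: ids {3, 4, 6} → MIN(duration)=122, COUNT(*)=3, SUM(duration)=407
  rock: ids {2, 7, 8} → MIN(duration)=166, COUNT(*)=3, SUM(duration)=684

blues | 305 | 2 | 680 ; classical | 122 | 3 | 407 ; rock | 166 | 3 | 684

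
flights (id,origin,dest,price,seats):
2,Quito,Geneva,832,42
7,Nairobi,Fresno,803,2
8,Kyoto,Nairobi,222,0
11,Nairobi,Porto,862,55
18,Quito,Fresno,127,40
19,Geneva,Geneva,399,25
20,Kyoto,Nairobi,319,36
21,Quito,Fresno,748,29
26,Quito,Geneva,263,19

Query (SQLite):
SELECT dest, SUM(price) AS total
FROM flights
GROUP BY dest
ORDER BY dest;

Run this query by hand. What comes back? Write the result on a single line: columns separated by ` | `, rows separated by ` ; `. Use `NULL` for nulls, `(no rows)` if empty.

Fresno | 1678 ; Geneva | 1494 ; Nairobi | 541 ; Porto | 862

Partition flights by dest; compute SUM(price) within each group.
  Fresno: ids {7, 18, 21} → SUM(price)=1678
  Geneva: ids {2, 19, 26} → SUM(price)=1494
  Nairobi: ids {8, 20} → SUM(price)=541
  Porto: ids {11} → SUM(price)=862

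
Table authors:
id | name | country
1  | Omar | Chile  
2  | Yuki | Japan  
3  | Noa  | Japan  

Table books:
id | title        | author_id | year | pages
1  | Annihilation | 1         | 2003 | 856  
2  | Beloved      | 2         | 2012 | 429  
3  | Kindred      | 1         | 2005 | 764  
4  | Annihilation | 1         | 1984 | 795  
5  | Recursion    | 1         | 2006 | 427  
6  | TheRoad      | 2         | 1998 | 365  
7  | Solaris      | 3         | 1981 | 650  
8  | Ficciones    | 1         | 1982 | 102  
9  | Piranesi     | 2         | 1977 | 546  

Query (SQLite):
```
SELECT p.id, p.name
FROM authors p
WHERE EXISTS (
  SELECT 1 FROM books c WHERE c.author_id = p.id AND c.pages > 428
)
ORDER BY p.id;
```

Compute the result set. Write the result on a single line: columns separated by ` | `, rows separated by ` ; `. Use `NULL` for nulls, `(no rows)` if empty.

For each authors row, check whether any books with matching author_id has pages > 428.
Keep rows where that is true.

1 | Omar ; 2 | Yuki ; 3 | Noa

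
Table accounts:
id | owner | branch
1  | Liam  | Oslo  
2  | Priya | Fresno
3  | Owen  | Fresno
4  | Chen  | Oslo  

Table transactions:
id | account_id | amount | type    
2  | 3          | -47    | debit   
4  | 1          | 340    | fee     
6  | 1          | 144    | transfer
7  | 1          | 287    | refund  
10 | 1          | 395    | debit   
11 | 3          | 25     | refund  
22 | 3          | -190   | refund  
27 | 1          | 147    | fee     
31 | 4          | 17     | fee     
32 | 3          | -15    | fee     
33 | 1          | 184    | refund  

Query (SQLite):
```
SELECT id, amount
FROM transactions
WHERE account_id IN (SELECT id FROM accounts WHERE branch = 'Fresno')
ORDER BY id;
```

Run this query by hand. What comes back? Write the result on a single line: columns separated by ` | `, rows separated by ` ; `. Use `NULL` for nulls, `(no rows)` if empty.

Inner query: accounts.id where branch = 'Fresno'.
Outer: keep transactions rows whose account_id is in that set.
Inner query → {2, 3}

2 | -47 ; 11 | 25 ; 22 | -190 ; 32 | -15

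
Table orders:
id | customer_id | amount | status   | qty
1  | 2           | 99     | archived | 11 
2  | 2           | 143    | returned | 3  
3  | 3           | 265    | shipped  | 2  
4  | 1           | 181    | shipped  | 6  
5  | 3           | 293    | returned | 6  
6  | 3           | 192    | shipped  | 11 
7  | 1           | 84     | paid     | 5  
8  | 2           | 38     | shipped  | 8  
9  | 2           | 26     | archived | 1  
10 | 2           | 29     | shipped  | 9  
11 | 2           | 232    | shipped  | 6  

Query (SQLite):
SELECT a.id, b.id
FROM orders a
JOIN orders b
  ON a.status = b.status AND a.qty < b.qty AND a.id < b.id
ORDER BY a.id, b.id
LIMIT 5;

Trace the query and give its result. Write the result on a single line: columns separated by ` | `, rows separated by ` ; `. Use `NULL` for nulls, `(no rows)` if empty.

2 | 5 ; 3 | 4 ; 3 | 6 ; 3 | 8 ; 3 | 10

Pairs (a,b) with same status, a.qty < b.qty, a.id < b.id.
status groups: archived:{1,9} paid:{7} returned:{2,5} shipped:{3,4,6,8,10,11}
Ordered by (a.id, b.id); first 5.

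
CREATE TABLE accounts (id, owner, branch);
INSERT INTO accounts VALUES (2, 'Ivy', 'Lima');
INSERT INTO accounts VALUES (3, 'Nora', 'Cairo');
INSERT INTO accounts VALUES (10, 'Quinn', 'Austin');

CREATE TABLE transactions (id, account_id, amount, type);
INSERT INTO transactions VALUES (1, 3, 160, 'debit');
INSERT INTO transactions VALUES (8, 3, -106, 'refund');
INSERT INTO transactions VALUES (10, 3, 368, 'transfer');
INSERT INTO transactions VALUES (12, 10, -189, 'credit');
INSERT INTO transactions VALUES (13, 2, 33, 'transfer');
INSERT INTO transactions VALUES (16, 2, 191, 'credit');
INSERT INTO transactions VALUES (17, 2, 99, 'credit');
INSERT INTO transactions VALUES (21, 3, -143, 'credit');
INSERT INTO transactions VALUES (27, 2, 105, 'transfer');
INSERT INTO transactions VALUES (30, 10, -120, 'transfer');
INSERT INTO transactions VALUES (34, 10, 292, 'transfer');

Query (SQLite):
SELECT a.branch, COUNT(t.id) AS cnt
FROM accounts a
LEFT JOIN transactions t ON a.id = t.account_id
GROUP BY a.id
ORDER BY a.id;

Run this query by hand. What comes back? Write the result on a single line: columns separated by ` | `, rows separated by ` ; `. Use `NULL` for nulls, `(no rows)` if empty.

LEFT JOIN keeps every accounts row; unmatched ones get NULL for transactions columns.
Group by accounts.id and compute COUNT(t.id). COUNT(col) of an all-NULL group is 0.
  2: ids {13, 16, 17, 27} → COUNT(t.id)=4
  3: ids {1, 8, 10, 21} → COUNT(t.id)=4
  10: ids {12, 30, 34} → COUNT(t.id)=3

Lima | 4 ; Cairo | 4 ; Austin | 3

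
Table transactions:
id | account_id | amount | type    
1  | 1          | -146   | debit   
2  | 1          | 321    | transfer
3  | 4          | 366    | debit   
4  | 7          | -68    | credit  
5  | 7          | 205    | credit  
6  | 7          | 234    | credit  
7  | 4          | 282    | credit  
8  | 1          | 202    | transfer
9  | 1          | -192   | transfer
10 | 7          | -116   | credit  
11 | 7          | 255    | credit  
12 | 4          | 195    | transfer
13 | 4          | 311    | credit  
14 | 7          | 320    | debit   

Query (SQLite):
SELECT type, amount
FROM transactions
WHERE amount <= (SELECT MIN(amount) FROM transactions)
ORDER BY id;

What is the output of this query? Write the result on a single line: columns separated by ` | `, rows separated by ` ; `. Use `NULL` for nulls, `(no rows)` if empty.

Scalar subquery: MIN(amount) over all transactions rows = -192.
Keep rows where amount <= that value.

transfer | -192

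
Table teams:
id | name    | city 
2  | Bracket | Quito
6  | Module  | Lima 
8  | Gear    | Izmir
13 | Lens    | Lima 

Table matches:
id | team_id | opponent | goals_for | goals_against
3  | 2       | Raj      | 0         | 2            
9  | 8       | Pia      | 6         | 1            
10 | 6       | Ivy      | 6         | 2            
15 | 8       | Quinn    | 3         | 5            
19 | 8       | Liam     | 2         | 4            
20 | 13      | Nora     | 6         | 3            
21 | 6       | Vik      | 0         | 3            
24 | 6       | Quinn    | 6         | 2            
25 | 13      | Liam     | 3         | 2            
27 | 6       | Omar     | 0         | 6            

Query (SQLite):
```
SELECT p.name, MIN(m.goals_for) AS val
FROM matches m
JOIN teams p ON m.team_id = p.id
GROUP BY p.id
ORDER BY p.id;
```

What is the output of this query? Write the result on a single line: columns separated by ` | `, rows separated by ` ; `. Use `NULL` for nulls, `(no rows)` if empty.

Join each matches row to its teams via team_id.
Group joined rows by teams.id; compute MIN(m.goals_for) per group.
  2: ids {3} → MIN(m.goals_for)=0
  6: ids {10, 21, 24, 27} → MIN(m.goals_for)=0
  8: ids {9, 15, 19} → MIN(m.goals_for)=2
  13: ids {20, 25} → MIN(m.goals_for)=3

Bracket | 0 ; Module | 0 ; Gear | 2 ; Lens | 3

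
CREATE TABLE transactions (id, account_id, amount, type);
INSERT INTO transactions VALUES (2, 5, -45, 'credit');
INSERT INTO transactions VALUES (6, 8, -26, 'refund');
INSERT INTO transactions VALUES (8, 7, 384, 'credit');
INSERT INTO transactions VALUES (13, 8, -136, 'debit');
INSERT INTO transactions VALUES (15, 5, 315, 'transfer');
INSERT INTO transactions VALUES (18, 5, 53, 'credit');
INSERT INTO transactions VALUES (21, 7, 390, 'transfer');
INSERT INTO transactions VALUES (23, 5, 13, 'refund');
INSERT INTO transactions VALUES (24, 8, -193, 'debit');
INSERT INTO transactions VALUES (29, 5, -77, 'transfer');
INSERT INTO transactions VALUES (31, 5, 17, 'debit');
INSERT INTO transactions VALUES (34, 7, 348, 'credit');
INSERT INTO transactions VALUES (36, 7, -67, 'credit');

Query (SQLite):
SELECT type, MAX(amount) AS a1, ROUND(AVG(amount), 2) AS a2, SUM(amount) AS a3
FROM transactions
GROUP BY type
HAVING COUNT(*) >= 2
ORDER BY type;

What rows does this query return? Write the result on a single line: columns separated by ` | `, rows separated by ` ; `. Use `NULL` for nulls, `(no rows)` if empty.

credit | 384 | 134.6 | 673 ; debit | 17 | -104 | -312 ; refund | 13 | -6.5 | -13 ; transfer | 390 | 209.33 | 628

Group transactions by type.
Per group compute: MAX(amount), ROUND(AVG(amount), 2), SUM(amount).
HAVING: drop groups with fewer than 2 rows.
  credit: ids {2, 8, 18, 34, 36} → MAX(amount)=384, ROUND(AVG(amount), 2)=134.6, SUM(amount)=673
  debit: ids {13, 24, 31} → MAX(amount)=17, ROUND(AVG(amount), 2)=-104, SUM(amount)=-312
  refund: ids {6, 23} → MAX(amount)=13, ROUND(AVG(amount), 2)=-6.5, SUM(amount)=-13
  transfer: ids {15, 21, 29} → MAX(amount)=390, ROUND(AVG(amount), 2)=209.33, SUM(amount)=628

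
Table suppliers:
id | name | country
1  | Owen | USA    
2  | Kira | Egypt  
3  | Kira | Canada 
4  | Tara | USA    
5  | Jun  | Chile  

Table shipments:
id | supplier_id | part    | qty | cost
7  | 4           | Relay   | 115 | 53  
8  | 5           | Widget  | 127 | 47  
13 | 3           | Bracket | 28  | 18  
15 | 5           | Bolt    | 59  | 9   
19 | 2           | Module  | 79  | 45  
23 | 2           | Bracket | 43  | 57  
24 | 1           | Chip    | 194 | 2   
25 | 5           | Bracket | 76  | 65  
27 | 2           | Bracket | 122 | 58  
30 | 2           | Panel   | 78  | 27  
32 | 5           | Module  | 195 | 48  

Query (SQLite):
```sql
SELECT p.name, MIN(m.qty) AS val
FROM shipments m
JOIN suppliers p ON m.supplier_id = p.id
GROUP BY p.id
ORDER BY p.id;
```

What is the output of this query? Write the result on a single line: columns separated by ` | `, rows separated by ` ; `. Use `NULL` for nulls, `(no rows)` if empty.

Owen | 194 ; Kira | 43 ; Kira | 28 ; Tara | 115 ; Jun | 59

Join each shipments row to its suppliers via supplier_id.
Group joined rows by suppliers.id; compute MIN(m.qty) per group.
  1: ids {24} → MIN(m.qty)=194
  2: ids {19, 23, 27, 30} → MIN(m.qty)=43
  3: ids {13} → MIN(m.qty)=28
  4: ids {7} → MIN(m.qty)=115
  5: ids {8, 15, 25, 32} → MIN(m.qty)=59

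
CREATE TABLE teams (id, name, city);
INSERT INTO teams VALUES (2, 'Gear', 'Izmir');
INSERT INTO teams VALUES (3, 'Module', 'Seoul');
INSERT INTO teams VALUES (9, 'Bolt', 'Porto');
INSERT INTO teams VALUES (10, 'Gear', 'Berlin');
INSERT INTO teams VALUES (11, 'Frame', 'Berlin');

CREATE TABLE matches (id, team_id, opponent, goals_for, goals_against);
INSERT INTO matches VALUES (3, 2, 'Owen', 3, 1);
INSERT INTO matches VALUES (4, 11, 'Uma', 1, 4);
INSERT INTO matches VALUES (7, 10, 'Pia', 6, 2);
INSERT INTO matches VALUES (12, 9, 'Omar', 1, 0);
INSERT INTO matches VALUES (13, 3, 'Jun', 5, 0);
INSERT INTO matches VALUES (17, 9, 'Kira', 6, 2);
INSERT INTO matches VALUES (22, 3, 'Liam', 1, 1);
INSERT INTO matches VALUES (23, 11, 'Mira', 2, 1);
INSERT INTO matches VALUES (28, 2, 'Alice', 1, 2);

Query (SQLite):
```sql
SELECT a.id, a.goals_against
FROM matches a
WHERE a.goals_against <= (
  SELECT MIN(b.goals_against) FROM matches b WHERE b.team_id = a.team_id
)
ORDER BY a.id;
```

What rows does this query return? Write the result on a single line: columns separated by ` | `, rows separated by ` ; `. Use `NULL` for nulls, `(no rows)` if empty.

For each matches row a, compute MIN(goals_against) over rows sharing a.team_id.
Keep row a if a.goals_against <= that per-group MIN.
  team_id=2: MIN(goals_against) = 1
  team_id=3: MIN(goals_against) = 0
  team_id=9: MIN(goals_against) = 0
  team_id=10: MIN(goals_against) = 2
  team_id=11: MIN(goals_against) = 1

3 | 1 ; 7 | 2 ; 12 | 0 ; 13 | 0 ; 23 | 1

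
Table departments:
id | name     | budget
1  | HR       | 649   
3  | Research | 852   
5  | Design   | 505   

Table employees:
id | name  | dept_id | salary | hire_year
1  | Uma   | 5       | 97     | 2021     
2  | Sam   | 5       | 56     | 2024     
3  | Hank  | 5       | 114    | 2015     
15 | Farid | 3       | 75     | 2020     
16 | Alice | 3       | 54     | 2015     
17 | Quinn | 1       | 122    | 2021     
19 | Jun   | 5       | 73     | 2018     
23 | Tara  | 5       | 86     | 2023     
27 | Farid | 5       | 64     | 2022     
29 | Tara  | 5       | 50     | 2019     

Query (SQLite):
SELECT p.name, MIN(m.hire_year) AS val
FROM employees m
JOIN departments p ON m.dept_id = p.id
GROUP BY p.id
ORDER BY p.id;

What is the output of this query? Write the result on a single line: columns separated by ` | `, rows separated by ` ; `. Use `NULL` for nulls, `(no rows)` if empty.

HR | 2021 ; Research | 2015 ; Design | 2015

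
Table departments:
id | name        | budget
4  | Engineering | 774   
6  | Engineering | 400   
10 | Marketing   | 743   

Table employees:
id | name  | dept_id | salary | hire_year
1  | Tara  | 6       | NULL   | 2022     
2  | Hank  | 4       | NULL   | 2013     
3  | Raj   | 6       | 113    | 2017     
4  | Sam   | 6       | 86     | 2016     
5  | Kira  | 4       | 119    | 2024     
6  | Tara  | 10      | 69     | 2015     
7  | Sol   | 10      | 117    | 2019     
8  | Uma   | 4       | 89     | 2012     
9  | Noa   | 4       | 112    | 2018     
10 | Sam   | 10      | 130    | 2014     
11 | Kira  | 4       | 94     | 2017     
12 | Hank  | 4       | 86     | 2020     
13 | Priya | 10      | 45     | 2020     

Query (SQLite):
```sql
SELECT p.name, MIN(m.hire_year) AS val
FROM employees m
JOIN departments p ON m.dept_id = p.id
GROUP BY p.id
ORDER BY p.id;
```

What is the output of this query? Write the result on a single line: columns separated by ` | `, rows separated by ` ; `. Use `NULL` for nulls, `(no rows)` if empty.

Engineering | 2012 ; Engineering | 2016 ; Marketing | 2014

Join each employees row to its departments via dept_id.
Group joined rows by departments.id; compute MIN(m.hire_year) per group.
  4: ids {2, 5, 8, 9, 11, 12} → MIN(m.hire_year)=2012
  6: ids {1, 3, 4} → MIN(m.hire_year)=2016
  10: ids {6, 7, 10, 13} → MIN(m.hire_year)=2014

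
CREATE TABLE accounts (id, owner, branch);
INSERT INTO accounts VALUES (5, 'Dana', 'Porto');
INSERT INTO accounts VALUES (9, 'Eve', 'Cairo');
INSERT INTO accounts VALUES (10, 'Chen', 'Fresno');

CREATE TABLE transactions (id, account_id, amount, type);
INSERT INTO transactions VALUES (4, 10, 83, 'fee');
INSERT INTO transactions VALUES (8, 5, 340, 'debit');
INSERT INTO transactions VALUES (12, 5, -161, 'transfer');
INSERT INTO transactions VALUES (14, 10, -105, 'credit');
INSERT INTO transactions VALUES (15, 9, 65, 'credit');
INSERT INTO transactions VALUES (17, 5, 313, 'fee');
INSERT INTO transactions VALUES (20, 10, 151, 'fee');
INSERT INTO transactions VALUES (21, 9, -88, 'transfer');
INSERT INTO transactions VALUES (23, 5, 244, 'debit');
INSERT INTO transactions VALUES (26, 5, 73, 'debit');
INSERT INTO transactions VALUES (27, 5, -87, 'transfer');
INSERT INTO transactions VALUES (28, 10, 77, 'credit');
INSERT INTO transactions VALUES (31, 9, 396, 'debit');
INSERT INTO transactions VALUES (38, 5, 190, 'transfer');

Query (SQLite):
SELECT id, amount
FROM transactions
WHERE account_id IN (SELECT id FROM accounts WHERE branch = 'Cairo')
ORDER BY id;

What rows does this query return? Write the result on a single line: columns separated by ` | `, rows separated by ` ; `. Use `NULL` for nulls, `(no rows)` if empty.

Inner query: accounts.id where branch = 'Cairo'.
Outer: keep transactions rows whose account_id is in that set.
Inner query → {9}

15 | 65 ; 21 | -88 ; 31 | 396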